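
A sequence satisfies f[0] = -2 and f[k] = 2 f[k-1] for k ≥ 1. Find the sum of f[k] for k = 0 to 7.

-510

f[1] = 2(-2) = -4
f[2] = 2(-4) = -8
f[3] = 2(-8) = -16
f[4] = 2(-16) = -32
f[5] = 2(-32) = -64
f[6] = 2(-64) = -128
f[7] = 2(-128) = -256
Sum = (-2) + (-4) + (-8) + (-16) + (-32) + (-64) + (-128) + (-256) = -510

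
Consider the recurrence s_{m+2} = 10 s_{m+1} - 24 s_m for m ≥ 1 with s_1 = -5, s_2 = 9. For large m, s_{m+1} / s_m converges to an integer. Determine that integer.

6

The characteristic equation is r^2 - 10r + 24 = 0, which factors as (r - 6)(r - 4) = 0.
So the roots are 6 and 4. Since |6| > |4| and the coefficient of 6^m is non-zero, the ratio tends to 6.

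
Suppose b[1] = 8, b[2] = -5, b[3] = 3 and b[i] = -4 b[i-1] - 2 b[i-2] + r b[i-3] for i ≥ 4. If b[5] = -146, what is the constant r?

b[4] = -2 + 8r
b[5] = 2 - 37r
So 2 - 37r = -146, giving r = 4.

4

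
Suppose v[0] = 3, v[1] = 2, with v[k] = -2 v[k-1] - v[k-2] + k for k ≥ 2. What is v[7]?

v[2] = -2(2) - 3 + 2 = -5
v[3] = -2(-5) - 2 + 3 = 11
v[4] = -2(11) - (-5) + 4 = -13
v[5] = -2(-13) - 11 + 5 = 20
v[6] = -2(20) - (-13) + 6 = -21
v[7] = -2(-21) - 20 + 7 = 29

29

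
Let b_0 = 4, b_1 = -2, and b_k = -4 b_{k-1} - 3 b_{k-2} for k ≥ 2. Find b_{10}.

b_2 = -4*(-2) - 3*4 = -4
b_3 = -4*(-4) - 3*(-2) = 22
b_4 = -4*22 - 3*(-4) = -76
b_5 = -4*(-76) - 3*22 = 238
b_6 = -4*238 - 3*(-76) = -724
b_7 = -4*(-724) - 3*238 = 2182
b_8 = -4*2182 - 3*(-724) = -6556
b_9 = -4*(-6556) - 3*2182 = 19678
b_{10} = -4*19678 - 3*(-6556) = -59044

-59044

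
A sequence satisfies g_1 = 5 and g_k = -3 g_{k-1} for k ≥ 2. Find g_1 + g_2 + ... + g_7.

g_2 = -3(5) = -15
g_3 = -3(-15) = 45
g_4 = -3(45) = -135
g_5 = -3(-135) = 405
g_6 = -3(405) = -1215
g_7 = -3(-1215) = 3645
Sum = 5 + (-15) + 45 + (-135) + 405 + (-1215) + 3645 = 2735

2735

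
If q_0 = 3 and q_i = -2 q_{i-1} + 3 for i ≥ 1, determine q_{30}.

The fixed point is 3/(1 + 2) = 1, so q_i - 1 = -2(q_{i-1} - 1).
Hence q_i = 2·(-2)^i + 1.
q_{30} = 2·(-2)^{30} + 1 = 2·1073741824 + 1 = 2147483649.

2147483649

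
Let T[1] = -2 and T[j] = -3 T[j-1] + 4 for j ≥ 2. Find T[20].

The fixed point is 4/(1 + 3) = 1, so T[j] - 1 = -3(T[j-1] - 1).
Hence T[j] = -3·(-3)^{j-1} + 1.
T[20] = -3·(-3)^{19} + 1 = -3·-1162261467 + 1 = 3486784402.

3486784402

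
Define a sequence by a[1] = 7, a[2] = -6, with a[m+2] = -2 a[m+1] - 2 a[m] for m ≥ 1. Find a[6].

a[3] = -2(-6) - 2(7) = -2
a[4] = -2(-2) - 2(-6) = 16
a[5] = -2(16) - 2(-2) = -28
a[6] = -2(-28) - 2(16) = 24

24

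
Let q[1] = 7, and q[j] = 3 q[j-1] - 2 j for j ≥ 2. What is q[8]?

9851

q[2] = 3*7 - 4 = 17
q[3] = 3*17 - 6 = 45
q[4] = 3*45 - 8 = 127
q[5] = 3*127 - 10 = 371
q[6] = 3*371 - 12 = 1101
q[7] = 3*1101 - 14 = 3289
q[8] = 3*3289 - 16 = 9851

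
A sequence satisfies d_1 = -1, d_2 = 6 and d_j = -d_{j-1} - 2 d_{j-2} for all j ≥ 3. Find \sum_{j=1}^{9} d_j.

d_3 = -6 - 2(-1) = -4
d_4 = -(-4) - 2(6) = -8
d_5 = -(-8) - 2(-4) = 16
d_6 = -16 - 2(-8) = 0
d_7 = -0 - 2(16) = -32
d_8 = -(-32) - 2(0) = 32
d_9 = -32 - 2(-32) = 32
Sum = (-1) + 6 + (-4) + (-8) + 16 + 0 + (-32) + 32 + 32 = 41

41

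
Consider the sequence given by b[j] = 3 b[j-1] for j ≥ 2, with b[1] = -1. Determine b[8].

-2187

b[2] = 3*(-1) = -3
b[3] = 3*(-3) = -9
b[4] = 3*(-9) = -27
b[5] = 3*(-27) = -81
b[6] = 3*(-81) = -243
b[7] = 3*(-243) = -729
b[8] = 3*(-729) = -2187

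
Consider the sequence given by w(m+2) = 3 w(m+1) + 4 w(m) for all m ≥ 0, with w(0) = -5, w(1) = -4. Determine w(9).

-471856

w(2) = 3·(-4) + 4·(-5) = -32
w(3) = 3·(-32) + 4·(-4) = -112
w(4) = 3·(-112) + 4·(-32) = -464
w(5) = 3·(-464) + 4·(-112) = -1840
w(6) = 3·(-1840) + 4·(-464) = -7376
w(7) = 3·(-7376) + 4·(-1840) = -29488
w(8) = 3·(-29488) + 4·(-7376) = -117968
w(9) = 3·(-117968) + 4·(-29488) = -471856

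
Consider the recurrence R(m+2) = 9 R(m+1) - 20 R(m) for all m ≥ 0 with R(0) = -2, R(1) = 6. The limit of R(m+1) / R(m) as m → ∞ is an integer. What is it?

The characteristic equation is r^2 - 9r + 20 = 0, which factors as (r - 5)(r - 4) = 0.
So the roots are 5 and 4. Since |5| > |4| and the coefficient of 5^m is non-zero, the ratio tends to 5.

5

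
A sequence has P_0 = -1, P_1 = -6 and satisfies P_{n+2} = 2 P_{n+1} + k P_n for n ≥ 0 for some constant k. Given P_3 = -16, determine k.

-1

P_2 = -12 - k
P_3 = -24 - 8k
So -24 - 8k = -16, giving k = -1.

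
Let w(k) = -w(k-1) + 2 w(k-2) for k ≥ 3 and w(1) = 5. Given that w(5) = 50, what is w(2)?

-4

Let w(2) = v.
w(3) = 10 - v
w(4) = -10 + 3v
w(5) = 30 - 5v
So 30 - 5v = 50, giving v = -4.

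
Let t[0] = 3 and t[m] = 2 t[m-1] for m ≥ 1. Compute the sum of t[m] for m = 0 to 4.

93

t[1] = 2(3) = 6
t[2] = 2(6) = 12
t[3] = 2(12) = 24
t[4] = 2(24) = 48
Sum = 3 + 6 + 12 + 24 + 48 = 93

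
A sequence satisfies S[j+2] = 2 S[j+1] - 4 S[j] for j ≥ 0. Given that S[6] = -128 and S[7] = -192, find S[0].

-2

Rearranging, S[j-2] = (S[j] - 2 S[j-1]) / -4.
S[5] = (-192 - 2(-128)) / -4 = 64/-4 = -16
S[4] = (-128 - 2(-16)) / -4 = -96/-4 = 24
S[3] = (-16 - 2(24)) / -4 = -64/-4 = 16
S[2] = (24 - 2(16)) / -4 = -8/-4 = 2
S[1] = (16 - 2(2)) / -4 = 12/-4 = -3
S[0] = (2 - 2(-3)) / -4 = 8/-4 = -2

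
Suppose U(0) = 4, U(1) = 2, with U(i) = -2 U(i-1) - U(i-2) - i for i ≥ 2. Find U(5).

U(2) = -2(2) - 4 - 2 = -10
U(3) = -2(-10) - 2 - 3 = 15
U(4) = -2(15) - (-10) - 4 = -24
U(5) = -2(-24) - 15 - 5 = 28

28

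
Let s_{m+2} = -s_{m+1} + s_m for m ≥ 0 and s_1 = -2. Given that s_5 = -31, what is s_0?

7

Let s_0 = z.
s_2 = 2 + z
s_3 = -4 - z
s_4 = 6 + 2z
s_5 = -10 - 3z
So -10 - 3z = -31, giving z = 7.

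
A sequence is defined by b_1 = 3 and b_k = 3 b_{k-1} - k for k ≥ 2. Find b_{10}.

34451

b_2 = 3·3 - 2 = 7
b_3 = 3·7 - 3 = 18
b_4 = 3·18 - 4 = 50
b_5 = 3·50 - 5 = 145
b_6 = 3·145 - 6 = 429
b_7 = 3·429 - 7 = 1280
b_8 = 3·1280 - 8 = 3832
b_9 = 3·3832 - 9 = 11487
b_{10} = 3·11487 - 10 = 34451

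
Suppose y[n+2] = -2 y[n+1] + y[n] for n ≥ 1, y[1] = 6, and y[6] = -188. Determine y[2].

Let y[2] = z.
y[3] = 6 - 2z
y[4] = -12 + 5z
y[5] = 30 - 12z
y[6] = -72 + 29z
So -72 + 29z = -188, giving z = -4.

-4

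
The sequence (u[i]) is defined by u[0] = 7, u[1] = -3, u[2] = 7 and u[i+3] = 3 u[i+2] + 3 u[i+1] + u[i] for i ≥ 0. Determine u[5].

u[3] = 3·7 + 3·(-3) + 7 = 19
u[4] = 3·19 + 3·7 + (-3) = 75
u[5] = 3·75 + 3·19 + 7 = 289

289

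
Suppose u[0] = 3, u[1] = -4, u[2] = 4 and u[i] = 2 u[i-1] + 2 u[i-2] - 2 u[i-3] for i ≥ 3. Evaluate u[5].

-12

u[3] = 2·4 + 2·(-4) - 2·3 = -6
u[4] = 2·(-6) + 2·4 - 2·(-4) = 4
u[5] = 2·4 + 2·(-6) - 2·4 = -12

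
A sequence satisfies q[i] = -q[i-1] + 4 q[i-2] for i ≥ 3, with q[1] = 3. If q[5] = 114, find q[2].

-6

Let q[2] = y.
q[3] = 12 - y
q[4] = -12 + 5y
q[5] = 60 - 9y
So 60 - 9y = 114, giving y = -6.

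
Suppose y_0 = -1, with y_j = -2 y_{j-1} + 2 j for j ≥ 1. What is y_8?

y_1 = -2*(-1) + 2 = 4
y_2 = -2*4 + 4 = -4
y_3 = -2*(-4) + 6 = 14
y_4 = -2*14 + 8 = -20
y_5 = -2*(-20) + 10 = 50
y_6 = -2*50 + 12 = -88
y_7 = -2*(-88) + 14 = 190
y_8 = -2*190 + 16 = -364

-364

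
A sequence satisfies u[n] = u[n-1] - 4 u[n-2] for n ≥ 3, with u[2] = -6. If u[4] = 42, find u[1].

Let u[1] = z.
u[3] = -6 - 4z
u[4] = 18 - 4z
So 18 - 4z = 42, giving z = -6.

-6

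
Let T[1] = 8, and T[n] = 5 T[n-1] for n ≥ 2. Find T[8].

625000

T[2] = 5(8) = 40
T[3] = 5(40) = 200
T[4] = 5(200) = 1000
T[5] = 5(1000) = 5000
T[6] = 5(5000) = 25000
T[7] = 5(25000) = 125000
T[8] = 5(125000) = 625000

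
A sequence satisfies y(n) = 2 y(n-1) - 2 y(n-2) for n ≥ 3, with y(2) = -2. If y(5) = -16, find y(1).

4

Let y(1) = w.
y(3) = -4 - 2w
y(4) = -4 - 4w
y(5) = -4w
So -4w = -16, giving w = 4.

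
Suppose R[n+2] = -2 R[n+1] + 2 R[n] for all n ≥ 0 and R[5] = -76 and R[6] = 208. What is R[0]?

Rearranging, R[n-2] = (R[n] + 2 R[n-1]) / 2.
R[4] = (208 + 2*(-76)) / 2 = 56/2 = 28
R[3] = (-76 + 2*28) / 2 = -20/2 = -10
R[2] = (28 + 2*(-10)) / 2 = 8/2 = 4
R[1] = (-10 + 2*4) / 2 = -2/2 = -1
R[0] = (4 + 2*(-1)) / 2 = 2/2 = 1

1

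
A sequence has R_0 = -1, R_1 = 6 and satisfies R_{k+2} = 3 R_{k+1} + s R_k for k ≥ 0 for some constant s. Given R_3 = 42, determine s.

-4

R_2 = 18 - s
R_3 = 54 + 3s
So 54 + 3s = 42, giving s = -4.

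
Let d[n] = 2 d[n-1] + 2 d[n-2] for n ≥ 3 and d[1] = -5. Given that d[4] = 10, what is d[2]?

Let d[2] = y.
d[3] = -10 + 2y
d[4] = -20 + 6y
So -20 + 6y = 10, giving y = 5.

5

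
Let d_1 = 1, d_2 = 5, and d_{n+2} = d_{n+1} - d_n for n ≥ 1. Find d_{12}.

-4

d_3 = 5 - 1 = 4
d_4 = 4 - 5 = -1
d_5 = (-1) - 4 = -5
d_6 = (-5) - (-1) = -4
d_7 = (-4) - (-5) = 1
d_8 = 1 - (-4) = 5
d_9 = 5 - 1 = 4
d_{10} = 4 - 5 = -1
d_{11} = (-1) - 4 = -5
d_{12} = (-5) - (-1) = -4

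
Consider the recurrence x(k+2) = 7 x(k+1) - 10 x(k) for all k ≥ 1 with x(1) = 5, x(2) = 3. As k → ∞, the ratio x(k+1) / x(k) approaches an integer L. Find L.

5

The characteristic equation is r^2 - 7r + 10 = 0, which factors as (r - 5)(r - 2) = 0.
So the roots are 5 and 2. Since |5| > |2| and the coefficient of 5^k is non-zero, the ratio tends to 5.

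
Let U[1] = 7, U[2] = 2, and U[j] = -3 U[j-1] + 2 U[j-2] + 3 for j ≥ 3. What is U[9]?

U[3] = -3*2 + 2*7 + 3 = 11
U[4] = -3*11 + 2*2 + 3 = -26
U[5] = -3*(-26) + 2*11 + 3 = 103
U[6] = -3*103 + 2*(-26) + 3 = -358
U[7] = -3*(-358) + 2*103 + 3 = 1283
U[8] = -3*1283 + 2*(-358) + 3 = -4562
U[9] = -3*(-4562) + 2*1283 + 3 = 16255

16255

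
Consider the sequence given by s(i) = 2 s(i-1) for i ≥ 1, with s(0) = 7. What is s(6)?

448

s(1) = 2*7 = 14
s(2) = 2*14 = 28
s(3) = 2*28 = 56
s(4) = 2*56 = 112
s(5) = 2*112 = 224
s(6) = 2*224 = 448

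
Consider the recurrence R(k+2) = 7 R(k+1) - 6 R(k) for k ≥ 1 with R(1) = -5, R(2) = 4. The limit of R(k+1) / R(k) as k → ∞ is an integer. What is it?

6

The characteristic equation is r^2 - 7r + 6 = 0, which factors as (r - 6)(r - 1) = 0.
So the roots are 6 and 1. Since |6| > |1| and the coefficient of 6^k is non-zero, the ratio tends to 6.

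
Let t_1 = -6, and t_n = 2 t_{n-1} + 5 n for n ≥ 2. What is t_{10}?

t_2 = 2·(-6) + 10 = -2
t_3 = 2·(-2) + 15 = 11
t_4 = 2·11 + 20 = 42
t_5 = 2·42 + 25 = 109
t_6 = 2·109 + 30 = 248
t_7 = 2·248 + 35 = 531
t_8 = 2·531 + 40 = 1102
t_9 = 2·1102 + 45 = 2249
t_{10} = 2·2249 + 50 = 4548

4548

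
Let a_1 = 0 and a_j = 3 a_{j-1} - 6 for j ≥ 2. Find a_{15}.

The fixed point is -6/(1 - 3) = 3, so a_j - 3 = 3(a_{j-1} - 3).
Hence a_j = -3·3^{j-1} + 3.
a_{15} = -3·3^{14} + 3 = -3·4782969 + 3 = -14348904.

-14348904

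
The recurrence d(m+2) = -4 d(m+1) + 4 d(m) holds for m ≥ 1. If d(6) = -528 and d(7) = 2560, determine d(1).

5

Rearranging, d(m-2) = (d(m) + 4 d(m-1)) / 4.
d(5) = (2560 + 4·(-528)) / 4 = 448/4 = 112
d(4) = (-528 + 4·112) / 4 = -80/4 = -20
d(3) = (112 + 4·(-20)) / 4 = 32/4 = 8
d(2) = (-20 + 4·8) / 4 = 12/4 = 3
d(1) = (8 + 4·3) / 4 = 20/4 = 5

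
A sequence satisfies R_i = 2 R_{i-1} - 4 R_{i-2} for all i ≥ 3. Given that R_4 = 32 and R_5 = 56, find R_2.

-7

Rearranging, R_{i-2} = (R_i - 2 R_{i-1}) / -4.
R_3 = (56 - 2·32) / -4 = -8/-4 = 2
R_2 = (32 - 2·2) / -4 = 28/-4 = -7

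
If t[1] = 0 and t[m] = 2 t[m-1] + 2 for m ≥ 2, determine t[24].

The fixed point is 2/(1 - 2) = -2, so t[m] + 2 = 2(t[m-1] + 2).
Hence t[m] = 2·2^{m-1} - 2.
t[24] = 2·2^{23} - 2 = 2·8388608 - 2 = 16777214.

16777214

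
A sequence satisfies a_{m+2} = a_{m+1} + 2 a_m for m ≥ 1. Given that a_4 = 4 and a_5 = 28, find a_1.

Rearranging, a_{m-2} = (a_m - a_{m-1}) / 2.
a_3 = (28 - 4) / 2 = 24/2 = 12
a_2 = (4 - 12) / 2 = -8/2 = -4
a_1 = (12 - (-4)) / 2 = 16/2 = 8

8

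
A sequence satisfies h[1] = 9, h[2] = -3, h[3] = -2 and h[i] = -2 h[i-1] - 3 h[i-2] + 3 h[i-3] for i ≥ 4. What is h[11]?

-9110

h[4] = -2*(-2) - 3*(-3) + 3*9 = 40
h[5] = -2*40 - 3*(-2) + 3*(-3) = -83
h[6] = -2*(-83) - 3*40 + 3*(-2) = 40
h[7] = -2*40 - 3*(-83) + 3*40 = 289
h[8] = -2*289 - 3*40 + 3*(-83) = -947
h[9] = -2*(-947) - 3*289 + 3*40 = 1147
h[10] = -2*1147 - 3*(-947) + 3*289 = 1414
h[11] = -2*1414 - 3*1147 + 3*(-947) = -9110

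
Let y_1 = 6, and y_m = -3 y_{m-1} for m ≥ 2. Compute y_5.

y_2 = -3(6) = -18
y_3 = -3(-18) = 54
y_4 = -3(54) = -162
y_5 = -3(-162) = 486

486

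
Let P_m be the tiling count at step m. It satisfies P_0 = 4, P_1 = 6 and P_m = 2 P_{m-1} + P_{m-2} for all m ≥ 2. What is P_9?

P_2 = 2·6 + 4 = 16
P_3 = 2·16 + 6 = 38
P_4 = 2·38 + 16 = 92
P_5 = 2·92 + 38 = 222
P_6 = 2·222 + 92 = 536
P_7 = 2·536 + 222 = 1294
P_8 = 2·1294 + 536 = 3124
P_9 = 2·3124 + 1294 = 7542

7542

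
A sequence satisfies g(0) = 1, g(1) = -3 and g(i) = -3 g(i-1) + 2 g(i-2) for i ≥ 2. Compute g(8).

g(2) = -3(-3) + 2(1) = 11
g(3) = -3(11) + 2(-3) = -39
g(4) = -3(-39) + 2(11) = 139
g(5) = -3(139) + 2(-39) = -495
g(6) = -3(-495) + 2(139) = 1763
g(7) = -3(1763) + 2(-495) = -6279
g(8) = -3(-6279) + 2(1763) = 22363

22363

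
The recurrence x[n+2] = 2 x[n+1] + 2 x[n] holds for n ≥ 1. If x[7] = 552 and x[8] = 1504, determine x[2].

-2

Rearranging, x[n-2] = (x[n] - 2 x[n-1]) / 2.
x[6] = (1504 - 2*552) / 2 = 400/2 = 200
x[5] = (552 - 2*200) / 2 = 152/2 = 76
x[4] = (200 - 2*76) / 2 = 48/2 = 24
x[3] = (76 - 2*24) / 2 = 28/2 = 14
x[2] = (24 - 2*14) / 2 = -4/2 = -2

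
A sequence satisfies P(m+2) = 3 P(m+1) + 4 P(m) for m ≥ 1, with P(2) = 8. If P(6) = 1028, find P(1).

Let P(1) = z.
P(3) = 24 + 4z
P(4) = 104 + 12z
P(5) = 408 + 52z
P(6) = 1640 + 204z
So 1640 + 204z = 1028, giving z = -3.

-3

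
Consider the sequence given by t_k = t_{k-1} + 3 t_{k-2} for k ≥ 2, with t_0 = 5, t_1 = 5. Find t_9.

5795

t_2 = 5 + 3*5 = 20
t_3 = 20 + 3*5 = 35
t_4 = 35 + 3*20 = 95
t_5 = 95 + 3*35 = 200
t_6 = 200 + 3*95 = 485
t_7 = 485 + 3*200 = 1085
t_8 = 1085 + 3*485 = 2540
t_9 = 2540 + 3*1085 = 5795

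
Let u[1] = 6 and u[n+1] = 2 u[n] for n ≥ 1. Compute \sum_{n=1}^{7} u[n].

762

u[2] = 2*6 = 12
u[3] = 2*12 = 24
u[4] = 2*24 = 48
u[5] = 2*48 = 96
u[6] = 2*96 = 192
u[7] = 2*192 = 384
Sum = 6 + 12 + 24 + 48 + 96 + 192 + 384 = 762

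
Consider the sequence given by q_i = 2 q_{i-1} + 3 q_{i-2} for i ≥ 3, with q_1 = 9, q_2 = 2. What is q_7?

q_3 = 2*2 + 3*9 = 31
q_4 = 2*31 + 3*2 = 68
q_5 = 2*68 + 3*31 = 229
q_6 = 2*229 + 3*68 = 662
q_7 = 2*662 + 3*229 = 2011

2011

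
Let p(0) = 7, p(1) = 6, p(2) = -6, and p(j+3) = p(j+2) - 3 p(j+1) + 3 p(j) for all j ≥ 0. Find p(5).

24

p(3) = (-6) - 3(6) + 3(7) = -3
p(4) = (-3) - 3(-6) + 3(6) = 33
p(5) = 33 - 3(-3) + 3(-6) = 24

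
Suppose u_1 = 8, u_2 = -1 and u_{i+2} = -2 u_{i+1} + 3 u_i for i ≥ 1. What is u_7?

1646

u_3 = -2·(-1) + 3·8 = 26
u_4 = -2·26 + 3·(-1) = -55
u_5 = -2·(-55) + 3·26 = 188
u_6 = -2·188 + 3·(-55) = -541
u_7 = -2·(-541) + 3·188 = 1646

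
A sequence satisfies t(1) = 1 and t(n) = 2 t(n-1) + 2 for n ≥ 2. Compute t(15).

49150

The fixed point is 2/(1 - 2) = -2, so t(n) + 2 = 2(t(n-1) + 2).
Hence t(n) = 3·2^{n-1} - 2.
t(15) = 3·2^{14} - 2 = 3·16384 - 2 = 49150.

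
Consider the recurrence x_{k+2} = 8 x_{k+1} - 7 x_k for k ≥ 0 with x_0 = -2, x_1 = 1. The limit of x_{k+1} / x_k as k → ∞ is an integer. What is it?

The characteristic equation is r^2 - 8r + 7 = 0, which factors as (r - 7)(r - 1) = 0.
So the roots are 7 and 1. Since |7| > |1| and the coefficient of 7^k is non-zero, the ratio tends to 7.

7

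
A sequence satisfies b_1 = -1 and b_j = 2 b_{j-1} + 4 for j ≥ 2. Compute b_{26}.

100663292

The fixed point is 4/(1 - 2) = -4, so b_j + 4 = 2(b_{j-1} + 4).
Hence b_j = 3·2^{j-1} - 4.
b_{26} = 3·2^{25} - 4 = 3·33554432 - 4 = 100663292.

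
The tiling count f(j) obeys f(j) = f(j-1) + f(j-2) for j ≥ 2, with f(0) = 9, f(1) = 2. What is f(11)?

673

f(2) = 2 + 9 = 11
f(3) = 11 + 2 = 13
f(4) = 13 + 11 = 24
f(5) = 24 + 13 = 37
f(6) = 37 + 24 = 61
f(7) = 61 + 37 = 98
f(8) = 98 + 61 = 159
f(9) = 159 + 98 = 257
f(10) = 257 + 159 = 416
f(11) = 416 + 257 = 673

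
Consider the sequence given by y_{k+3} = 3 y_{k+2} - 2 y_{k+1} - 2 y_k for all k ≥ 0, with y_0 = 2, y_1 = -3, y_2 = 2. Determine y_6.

106

y_3 = 3(2) - 2(-3) - 2(2) = 8
y_4 = 3(8) - 2(2) - 2(-3) = 26
y_5 = 3(26) - 2(8) - 2(2) = 58
y_6 = 3(58) - 2(26) - 2(8) = 106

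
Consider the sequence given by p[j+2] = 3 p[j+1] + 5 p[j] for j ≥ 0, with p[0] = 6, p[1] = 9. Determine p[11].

p[2] = 3(9) + 5(6) = 57
p[3] = 3(57) + 5(9) = 216
p[4] = 3(216) + 5(57) = 933
p[5] = 3(933) + 5(216) = 3879
p[6] = 3(3879) + 5(933) = 16302
p[7] = 3(16302) + 5(3879) = 68301
p[8] = 3(68301) + 5(16302) = 286413
p[9] = 3(286413) + 5(68301) = 1200744
p[10] = 3(1200744) + 5(286413) = 5034297
p[11] = 3(5034297) + 5(1200744) = 21106611

21106611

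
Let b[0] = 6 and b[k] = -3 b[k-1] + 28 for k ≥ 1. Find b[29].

68630377364890

The fixed point is 28/(1 + 3) = 7, so b[k] - 7 = -3(b[k-1] - 7).
Hence b[k] = -1·(-3)^k + 7.
b[29] = -1·(-3)^{29} + 7 = -1·-68630377364883 + 7 = 68630377364890.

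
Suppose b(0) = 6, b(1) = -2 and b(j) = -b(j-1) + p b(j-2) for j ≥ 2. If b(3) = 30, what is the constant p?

-4

b(2) = 2 + 6p
b(3) = -2 - 8p
So -2 - 8p = 30, giving p = -4.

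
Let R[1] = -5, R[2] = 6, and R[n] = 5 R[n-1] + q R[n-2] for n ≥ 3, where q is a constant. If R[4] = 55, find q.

5

R[3] = 30 - 5q
R[4] = 150 - 19q
So 150 - 19q = 55, giving q = 5.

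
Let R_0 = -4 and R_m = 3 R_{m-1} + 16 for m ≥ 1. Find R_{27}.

30502389939940

The fixed point is 16/(1 - 3) = -8, so R_m + 8 = 3(R_{m-1} + 8).
Hence R_m = 4·3^m - 8.
R_{27} = 4·3^{27} - 8 = 4·7625597484987 - 8 = 30502389939940.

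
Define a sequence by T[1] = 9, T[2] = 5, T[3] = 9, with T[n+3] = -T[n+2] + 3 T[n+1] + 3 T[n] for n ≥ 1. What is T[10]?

T[4] = -9 + 3·5 + 3·9 = 33
T[5] = -33 + 3·9 + 3·5 = 9
T[6] = -9 + 3·33 + 3·9 = 117
T[7] = -117 + 3·9 + 3·33 = 9
T[8] = -9 + 3·117 + 3·9 = 369
T[9] = -369 + 3·9 + 3·117 = 9
T[10] = -9 + 3·369 + 3·9 = 1125

1125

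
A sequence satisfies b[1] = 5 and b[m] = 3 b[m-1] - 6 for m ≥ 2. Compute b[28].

15251194969977

The fixed point is -6/(1 - 3) = 3, so b[m] - 3 = 3(b[m-1] - 3).
Hence b[m] = 2·3^{m-1} + 3.
b[28] = 2·3^{27} + 3 = 2·7625597484987 + 3 = 15251194969977.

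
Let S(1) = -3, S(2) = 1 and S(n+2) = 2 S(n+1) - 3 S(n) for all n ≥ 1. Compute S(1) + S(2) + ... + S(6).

S(3) = 2·1 - 3·(-3) = 11
S(4) = 2·11 - 3·1 = 19
S(5) = 2·19 - 3·11 = 5
S(6) = 2·5 - 3·19 = -47
Sum = (-3) + 1 + 11 + 19 + 5 + (-47) = -14

-14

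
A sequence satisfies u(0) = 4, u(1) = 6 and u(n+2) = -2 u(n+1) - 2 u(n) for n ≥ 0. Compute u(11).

448

u(2) = -2(6) - 2(4) = -20
u(3) = -2(-20) - 2(6) = 28
u(4) = -2(28) - 2(-20) = -16
u(5) = -2(-16) - 2(28) = -24
u(6) = -2(-24) - 2(-16) = 80
u(7) = -2(80) - 2(-24) = -112
u(8) = -2(-112) - 2(80) = 64
u(9) = -2(64) - 2(-112) = 96
u(10) = -2(96) - 2(64) = -320
u(11) = -2(-320) - 2(96) = 448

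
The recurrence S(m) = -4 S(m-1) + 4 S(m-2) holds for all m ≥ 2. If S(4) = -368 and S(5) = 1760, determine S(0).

-7

Rearranging, S(m-2) = (S(m) + 4 S(m-1)) / 4.
S(3) = (1760 + 4·(-368)) / 4 = 288/4 = 72
S(2) = (-368 + 4·72) / 4 = -80/4 = -20
S(1) = (72 + 4·(-20)) / 4 = -8/4 = -2
S(0) = (-20 + 4·(-2)) / 4 = -28/4 = -7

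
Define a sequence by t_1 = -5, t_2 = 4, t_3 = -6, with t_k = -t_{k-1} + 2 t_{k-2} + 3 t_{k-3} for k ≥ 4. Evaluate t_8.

-59

t_4 = -(-6) + 2*4 + 3*(-5) = -1
t_5 = -(-1) + 2*(-6) + 3*4 = 1
t_6 = -1 + 2*(-1) + 3*(-6) = -21
t_7 = -(-21) + 2*1 + 3*(-1) = 20
t_8 = -20 + 2*(-21) + 3*1 = -59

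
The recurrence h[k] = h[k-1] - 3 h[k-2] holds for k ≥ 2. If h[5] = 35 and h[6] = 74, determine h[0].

Rearranging, h[k-2] = (h[k] - h[k-1]) / -3.
h[4] = (74 - 35) / -3 = 39/-3 = -13
h[3] = (35 - (-13)) / -3 = 48/-3 = -16
h[2] = (-13 - (-16)) / -3 = 3/-3 = -1
h[1] = (-16 - (-1)) / -3 = -15/-3 = 5
h[0] = (-1 - 5) / -3 = -6/-3 = 2

2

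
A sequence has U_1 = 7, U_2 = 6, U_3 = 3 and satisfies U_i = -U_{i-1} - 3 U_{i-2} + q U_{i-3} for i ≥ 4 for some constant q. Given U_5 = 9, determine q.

3

U_4 = -21 + 7q
U_5 = 12 - q
So 12 - q = 9, giving q = 3.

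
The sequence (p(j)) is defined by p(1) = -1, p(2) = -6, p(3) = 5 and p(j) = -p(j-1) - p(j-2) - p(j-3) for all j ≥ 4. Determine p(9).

p(4) = -5 - (-6) - (-1) = 2
p(5) = -2 - 5 - (-6) = -1
p(6) = -(-1) - 2 - 5 = -6
p(7) = -(-6) - (-1) - 2 = 5
p(8) = -5 - (-6) - (-1) = 2
p(9) = -2 - 5 - (-6) = -1

-1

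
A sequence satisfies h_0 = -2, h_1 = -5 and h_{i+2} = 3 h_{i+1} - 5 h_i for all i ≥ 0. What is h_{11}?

h_2 = 3*(-5) - 5*(-2) = -5
h_3 = 3*(-5) - 5*(-5) = 10
h_4 = 3*10 - 5*(-5) = 55
h_5 = 3*55 - 5*10 = 115
h_6 = 3*115 - 5*55 = 70
h_7 = 3*70 - 5*115 = -365
h_8 = 3*(-365) - 5*70 = -1445
h_9 = 3*(-1445) - 5*(-365) = -2510
h_{10} = 3*(-2510) - 5*(-1445) = -305
h_{11} = 3*(-305) - 5*(-2510) = 11635

11635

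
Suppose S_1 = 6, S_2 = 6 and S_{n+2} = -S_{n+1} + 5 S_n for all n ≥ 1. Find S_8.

-1074

S_3 = -6 + 5(6) = 24
S_4 = -24 + 5(6) = 6
S_5 = -6 + 5(24) = 114
S_6 = -114 + 5(6) = -84
S_7 = -(-84) + 5(114) = 654
S_8 = -654 + 5(-84) = -1074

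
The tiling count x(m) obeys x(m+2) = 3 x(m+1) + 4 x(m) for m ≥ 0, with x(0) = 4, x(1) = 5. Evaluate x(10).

x(2) = 3*5 + 4*4 = 31
x(3) = 3*31 + 4*5 = 113
x(4) = 3*113 + 4*31 = 463
x(5) = 3*463 + 4*113 = 1841
x(6) = 3*1841 + 4*463 = 7375
x(7) = 3*7375 + 4*1841 = 29489
x(8) = 3*29489 + 4*7375 = 117967
x(9) = 3*117967 + 4*29489 = 471857
x(10) = 3*471857 + 4*117967 = 1887439

1887439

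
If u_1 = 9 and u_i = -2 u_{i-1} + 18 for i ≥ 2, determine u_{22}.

-6291450

The fixed point is 18/(1 + 2) = 6, so u_i - 6 = -2(u_{i-1} - 6).
Hence u_i = 3·(-2)^{i-1} + 6.
u_{22} = 3·(-2)^{21} + 6 = 3·-2097152 + 6 = -6291450.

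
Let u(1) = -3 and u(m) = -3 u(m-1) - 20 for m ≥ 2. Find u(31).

411782264189293

The fixed point is -20/(1 + 3) = -5, so u(m) + 5 = -3(u(m-1) + 5).
Hence u(m) = 2·(-3)^{m-1} - 5.
u(31) = 2·(-3)^{30} - 5 = 2·205891132094649 - 5 = 411782264189293.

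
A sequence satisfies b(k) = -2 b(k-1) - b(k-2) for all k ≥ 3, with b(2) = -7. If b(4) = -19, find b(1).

Let b(1) = x.
b(3) = 14 - x
b(4) = -21 + 2x
So -21 + 2x = -19, giving x = 1.

1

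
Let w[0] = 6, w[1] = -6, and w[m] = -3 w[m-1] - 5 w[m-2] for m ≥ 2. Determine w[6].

438

w[2] = -3*(-6) - 5*6 = -12
w[3] = -3*(-12) - 5*(-6) = 66
w[4] = -3*66 - 5*(-12) = -138
w[5] = -3*(-138) - 5*66 = 84
w[6] = -3*84 - 5*(-138) = 438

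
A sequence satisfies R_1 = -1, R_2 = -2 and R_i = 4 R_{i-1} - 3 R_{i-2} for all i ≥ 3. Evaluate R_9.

-3281

R_3 = 4*(-2) - 3*(-1) = -5
R_4 = 4*(-5) - 3*(-2) = -14
R_5 = 4*(-14) - 3*(-5) = -41
R_6 = 4*(-41) - 3*(-14) = -122
R_7 = 4*(-122) - 3*(-41) = -365
R_8 = 4*(-365) - 3*(-122) = -1094
R_9 = 4*(-1094) - 3*(-365) = -3281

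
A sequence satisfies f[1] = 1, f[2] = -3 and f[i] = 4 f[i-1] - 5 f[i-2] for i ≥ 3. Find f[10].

5277

f[3] = 4(-3) - 5(1) = -17
f[4] = 4(-17) - 5(-3) = -53
f[5] = 4(-53) - 5(-17) = -127
f[6] = 4(-127) - 5(-53) = -243
f[7] = 4(-243) - 5(-127) = -337
f[8] = 4(-337) - 5(-243) = -133
f[9] = 4(-133) - 5(-337) = 1153
f[10] = 4(1153) - 5(-133) = 5277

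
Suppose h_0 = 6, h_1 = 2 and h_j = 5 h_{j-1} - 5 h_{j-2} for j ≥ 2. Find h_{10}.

-1081250

h_2 = 5(2) - 5(6) = -20
h_3 = 5(-20) - 5(2) = -110
h_4 = 5(-110) - 5(-20) = -450
h_5 = 5(-450) - 5(-110) = -1700
h_6 = 5(-1700) - 5(-450) = -6250
h_7 = 5(-6250) - 5(-1700) = -22750
h_8 = 5(-22750) - 5(-6250) = -82500
h_9 = 5(-82500) - 5(-22750) = -298750
h_{10} = 5(-298750) - 5(-82500) = -1081250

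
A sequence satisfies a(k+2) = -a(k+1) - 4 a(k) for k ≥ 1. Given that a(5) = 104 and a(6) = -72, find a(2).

8

Rearranging, a(k-2) = (a(k) + a(k-1)) / -4.
a(4) = (-72 + 104) / -4 = 32/-4 = -8
a(3) = (104 + (-8)) / -4 = 96/-4 = -24
a(2) = (-8 + (-24)) / -4 = -32/-4 = 8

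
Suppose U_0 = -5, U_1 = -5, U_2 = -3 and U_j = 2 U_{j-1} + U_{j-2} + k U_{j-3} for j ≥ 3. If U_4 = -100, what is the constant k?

5

U_3 = -11 - 5k
U_4 = -25 - 15k
So -25 - 15k = -100, giving k = 5.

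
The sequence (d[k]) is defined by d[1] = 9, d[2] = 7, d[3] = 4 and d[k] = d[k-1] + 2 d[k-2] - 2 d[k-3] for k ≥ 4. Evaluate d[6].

-14

d[4] = 4 + 2·7 - 2·9 = 0
d[5] = 0 + 2·4 - 2·7 = -6
d[6] = (-6) + 2·0 - 2·4 = -14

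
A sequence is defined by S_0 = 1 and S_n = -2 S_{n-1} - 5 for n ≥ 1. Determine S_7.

S_1 = -2(1) - 5 = -7
S_2 = -2(-7) - 5 = 9
S_3 = -2(9) - 5 = -23
S_4 = -2(-23) - 5 = 41
S_5 = -2(41) - 5 = -87
S_6 = -2(-87) - 5 = 169
S_7 = -2(169) - 5 = -343

-343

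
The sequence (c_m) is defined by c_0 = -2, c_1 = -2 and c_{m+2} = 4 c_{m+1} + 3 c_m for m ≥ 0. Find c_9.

c_2 = 4(-2) + 3(-2) = -14
c_3 = 4(-14) + 3(-2) = -62
c_4 = 4(-62) + 3(-14) = -290
c_5 = 4(-290) + 3(-62) = -1346
c_6 = 4(-1346) + 3(-290) = -6254
c_7 = 4(-6254) + 3(-1346) = -29054
c_8 = 4(-29054) + 3(-6254) = -134978
c_9 = 4(-134978) + 3(-29054) = -627074

-627074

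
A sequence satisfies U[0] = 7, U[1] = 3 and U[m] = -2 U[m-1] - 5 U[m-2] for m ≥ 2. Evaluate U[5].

U[2] = -2(3) - 5(7) = -41
U[3] = -2(-41) - 5(3) = 67
U[4] = -2(67) - 5(-41) = 71
U[5] = -2(71) - 5(67) = -477

-477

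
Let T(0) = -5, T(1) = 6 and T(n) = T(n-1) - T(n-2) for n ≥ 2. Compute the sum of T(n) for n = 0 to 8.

T(2) = 6 - (-5) = 11
T(3) = 11 - 6 = 5
T(4) = 5 - 11 = -6
T(5) = (-6) - 5 = -11
T(6) = (-11) - (-6) = -5
T(7) = (-5) - (-11) = 6
T(8) = 6 - (-5) = 11
Sum = (-5) + 6 + 11 + 5 + (-6) + (-11) + (-5) + 6 + 11 = 12

12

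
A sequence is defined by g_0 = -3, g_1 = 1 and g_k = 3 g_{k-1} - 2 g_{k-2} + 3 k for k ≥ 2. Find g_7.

1522

g_2 = 3·1 - 2·(-3) + 6 = 15
g_3 = 3·15 - 2·1 + 9 = 52
g_4 = 3·52 - 2·15 + 12 = 138
g_5 = 3·138 - 2·52 + 15 = 325
g_6 = 3·325 - 2·138 + 18 = 717
g_7 = 3·717 - 2·325 + 21 = 1522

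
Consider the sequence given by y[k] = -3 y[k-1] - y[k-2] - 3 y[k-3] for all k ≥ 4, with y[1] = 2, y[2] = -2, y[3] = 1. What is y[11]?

y[4] = -3·1 - (-2) - 3·2 = -7
y[5] = -3·(-7) - 1 - 3·(-2) = 26
y[6] = -3·26 - (-7) - 3·1 = -74
y[7] = -3·(-74) - 26 - 3·(-7) = 217
y[8] = -3·217 - (-74) - 3·26 = -655
y[9] = -3·(-655) - 217 - 3·(-74) = 1970
y[10] = -3·1970 - (-655) - 3·217 = -5906
y[11] = -3·(-5906) - 1970 - 3·(-655) = 17713

17713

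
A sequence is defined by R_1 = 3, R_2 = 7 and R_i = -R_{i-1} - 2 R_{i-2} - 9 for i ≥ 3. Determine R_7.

R_3 = -7 - 2(3) - 9 = -22
R_4 = -(-22) - 2(7) - 9 = -1
R_5 = -(-1) - 2(-22) - 9 = 36
R_6 = -36 - 2(-1) - 9 = -43
R_7 = -(-43) - 2(36) - 9 = -38

-38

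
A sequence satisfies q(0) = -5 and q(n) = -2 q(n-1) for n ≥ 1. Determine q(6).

q(1) = -2·(-5) = 10
q(2) = -2·10 = -20
q(3) = -2·(-20) = 40
q(4) = -2·40 = -80
q(5) = -2·(-80) = 160
q(6) = -2·160 = -320

-320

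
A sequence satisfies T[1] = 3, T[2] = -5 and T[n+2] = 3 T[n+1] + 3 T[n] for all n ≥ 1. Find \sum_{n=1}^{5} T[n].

T[3] = 3*(-5) + 3*3 = -6
T[4] = 3*(-6) + 3*(-5) = -33
T[5] = 3*(-33) + 3*(-6) = -117
Sum = 3 + (-5) + (-6) + (-33) + (-117) = -158

-158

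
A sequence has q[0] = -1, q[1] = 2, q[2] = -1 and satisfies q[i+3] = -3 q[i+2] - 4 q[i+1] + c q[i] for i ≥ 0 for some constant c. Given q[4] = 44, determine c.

q[3] = -5 - c
q[4] = 19 + 5c
So 19 + 5c = 44, giving c = 5.

5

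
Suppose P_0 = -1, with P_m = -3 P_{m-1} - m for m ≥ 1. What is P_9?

P_1 = -3(-1) - 1 = 2
P_2 = -3(2) - 2 = -8
P_3 = -3(-8) - 3 = 21
P_4 = -3(21) - 4 = -67
P_5 = -3(-67) - 5 = 196
P_6 = -3(196) - 6 = -594
P_7 = -3(-594) - 7 = 1775
P_8 = -3(1775) - 8 = -5333
P_9 = -3(-5333) - 9 = 15990

15990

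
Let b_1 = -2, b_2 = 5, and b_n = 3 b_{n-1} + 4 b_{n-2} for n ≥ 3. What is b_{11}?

629143

b_3 = 3*5 + 4*(-2) = 7
b_4 = 3*7 + 4*5 = 41
b_5 = 3*41 + 4*7 = 151
b_6 = 3*151 + 4*41 = 617
b_7 = 3*617 + 4*151 = 2455
b_8 = 3*2455 + 4*617 = 9833
b_9 = 3*9833 + 4*2455 = 39319
b_{10} = 3*39319 + 4*9833 = 157289
b_{11} = 3*157289 + 4*39319 = 629143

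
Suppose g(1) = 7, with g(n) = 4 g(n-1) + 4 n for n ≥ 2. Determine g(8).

g(2) = 4*7 + 8 = 36
g(3) = 4*36 + 12 = 156
g(4) = 4*156 + 16 = 640
g(5) = 4*640 + 20 = 2580
g(6) = 4*2580 + 24 = 10344
g(7) = 4*10344 + 28 = 41404
g(8) = 4*41404 + 32 = 165648

165648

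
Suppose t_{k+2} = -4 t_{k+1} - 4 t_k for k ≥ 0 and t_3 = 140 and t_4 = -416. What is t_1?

1

Rearranging, t_{k-2} = (t_k + 4 t_{k-1}) / -4.
t_2 = (-416 + 4(140)) / -4 = 144/-4 = -36
t_1 = (140 + 4(-36)) / -4 = -4/-4 = 1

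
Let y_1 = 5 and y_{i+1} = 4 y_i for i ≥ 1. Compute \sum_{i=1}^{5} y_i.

1705

y_2 = 4(5) = 20
y_3 = 4(20) = 80
y_4 = 4(80) = 320
y_5 = 4(320) = 1280
Sum = 5 + 20 + 80 + 320 + 1280 = 1705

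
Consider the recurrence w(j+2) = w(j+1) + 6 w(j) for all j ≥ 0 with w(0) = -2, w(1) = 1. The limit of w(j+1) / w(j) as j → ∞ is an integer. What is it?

The characteristic equation is r^2 - r - 6 = 0, which factors as (r - 3)(r + 2) = 0.
So the roots are 3 and -2. Since |3| > |-2| and the coefficient of 3^j is non-zero, the ratio tends to 3.

3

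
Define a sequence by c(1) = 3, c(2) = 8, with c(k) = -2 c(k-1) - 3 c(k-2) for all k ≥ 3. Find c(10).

1088

c(3) = -2*8 - 3*3 = -25
c(4) = -2*(-25) - 3*8 = 26
c(5) = -2*26 - 3*(-25) = 23
c(6) = -2*23 - 3*26 = -124
c(7) = -2*(-124) - 3*23 = 179
c(8) = -2*179 - 3*(-124) = 14
c(9) = -2*14 - 3*179 = -565
c(10) = -2*(-565) - 3*14 = 1088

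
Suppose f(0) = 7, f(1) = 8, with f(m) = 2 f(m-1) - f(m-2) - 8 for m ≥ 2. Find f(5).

f(2) = 2*8 - 7 - 8 = 1
f(3) = 2*1 - 8 - 8 = -14
f(4) = 2*(-14) - 1 - 8 = -37
f(5) = 2*(-37) - (-14) - 8 = -68

-68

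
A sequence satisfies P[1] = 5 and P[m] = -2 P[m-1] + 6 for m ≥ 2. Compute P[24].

The fixed point is 6/(1 + 2) = 2, so P[m] - 2 = -2(P[m-1] - 2).
Hence P[m] = 3·(-2)^{m-1} + 2.
P[24] = 3·(-2)^{23} + 2 = 3·-8388608 + 2 = -25165822.

-25165822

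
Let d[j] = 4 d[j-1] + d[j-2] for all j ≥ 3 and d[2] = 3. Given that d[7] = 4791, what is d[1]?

3

Let d[1] = z.
d[3] = 12 + z
d[4] = 51 + 4z
d[5] = 216 + 17z
d[6] = 915 + 72z
d[7] = 3876 + 305z
So 3876 + 305z = 4791, giving z = 3.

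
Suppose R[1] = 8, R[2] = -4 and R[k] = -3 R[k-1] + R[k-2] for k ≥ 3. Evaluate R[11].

R[3] = -3(-4) + 8 = 20
R[4] = -3(20) + (-4) = -64
R[5] = -3(-64) + 20 = 212
R[6] = -3(212) + (-64) = -700
R[7] = -3(-700) + 212 = 2312
R[8] = -3(2312) + (-700) = -7636
R[9] = -3(-7636) + 2312 = 25220
R[10] = -3(25220) + (-7636) = -83296
R[11] = -3(-83296) + 25220 = 275108

275108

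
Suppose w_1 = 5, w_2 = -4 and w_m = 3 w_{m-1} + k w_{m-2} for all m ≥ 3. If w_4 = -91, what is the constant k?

-5

w_3 = -12 + 5k
w_4 = -36 + 11k
So -36 + 11k = -91, giving k = -5.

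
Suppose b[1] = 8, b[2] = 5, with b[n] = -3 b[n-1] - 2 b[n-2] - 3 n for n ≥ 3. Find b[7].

-982

b[3] = -3·5 - 2·8 - 9 = -40
b[4] = -3·(-40) - 2·5 - 12 = 98
b[5] = -3·98 - 2·(-40) - 15 = -229
b[6] = -3·(-229) - 2·98 - 18 = 473
b[7] = -3·473 - 2·(-229) - 21 = -982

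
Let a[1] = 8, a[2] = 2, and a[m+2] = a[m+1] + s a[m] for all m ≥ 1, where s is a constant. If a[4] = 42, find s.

4

a[3] = 2 + 8s
a[4] = 2 + 10s
So 2 + 10s = 42, giving s = 4.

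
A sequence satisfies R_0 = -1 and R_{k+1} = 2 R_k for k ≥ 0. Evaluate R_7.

-128

R_1 = 2·(-1) = -2
R_2 = 2·(-2) = -4
R_3 = 2·(-4) = -8
R_4 = 2·(-8) = -16
R_5 = 2·(-16) = -32
R_6 = 2·(-32) = -64
R_7 = 2·(-64) = -128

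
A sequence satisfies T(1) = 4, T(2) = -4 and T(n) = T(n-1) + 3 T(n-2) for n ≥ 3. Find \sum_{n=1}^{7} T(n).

100

T(3) = (-4) + 3·4 = 8
T(4) = 8 + 3·(-4) = -4
T(5) = (-4) + 3·8 = 20
T(6) = 20 + 3·(-4) = 8
T(7) = 8 + 3·20 = 68
Sum = 4 + (-4) + 8 + (-4) + 20 + 8 + 68 = 100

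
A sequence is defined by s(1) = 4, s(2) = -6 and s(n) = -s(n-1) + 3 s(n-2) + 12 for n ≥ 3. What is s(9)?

s(3) = -(-6) + 3·4 + 12 = 30
s(4) = -30 + 3·(-6) + 12 = -36
s(5) = -(-36) + 3·30 + 12 = 138
s(6) = -138 + 3·(-36) + 12 = -234
s(7) = -(-234) + 3·138 + 12 = 660
s(8) = -660 + 3·(-234) + 12 = -1350
s(9) = -(-1350) + 3·660 + 12 = 3342

3342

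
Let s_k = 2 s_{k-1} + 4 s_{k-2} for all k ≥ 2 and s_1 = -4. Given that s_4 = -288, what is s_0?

Let s_0 = v.
s_2 = -8 + 4v
s_3 = -32 + 8v
s_4 = -96 + 32v
So -96 + 32v = -288, giving v = -6.

-6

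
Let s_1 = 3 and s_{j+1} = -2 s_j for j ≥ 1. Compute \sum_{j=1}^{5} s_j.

s_2 = -2·3 = -6
s_3 = -2·(-6) = 12
s_4 = -2·12 = -24
s_5 = -2·(-24) = 48
Sum = 3 + (-6) + 12 + (-24) + 48 = 33

33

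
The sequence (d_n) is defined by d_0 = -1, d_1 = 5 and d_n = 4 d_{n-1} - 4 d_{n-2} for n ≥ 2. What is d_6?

d_2 = 4·5 - 4·(-1) = 24
d_3 = 4·24 - 4·5 = 76
d_4 = 4·76 - 4·24 = 208
d_5 = 4·208 - 4·76 = 528
d_6 = 4·528 - 4·208 = 1280

1280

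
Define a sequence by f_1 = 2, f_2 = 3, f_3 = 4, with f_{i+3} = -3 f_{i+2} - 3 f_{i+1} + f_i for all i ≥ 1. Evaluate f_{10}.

f_4 = -3(4) - 3(3) + 2 = -19
f_5 = -3(-19) - 3(4) + 3 = 48
f_6 = -3(48) - 3(-19) + 4 = -83
f_7 = -3(-83) - 3(48) + (-19) = 86
f_8 = -3(86) - 3(-83) + 48 = 39
f_9 = -3(39) - 3(86) + (-83) = -458
f_{10} = -3(-458) - 3(39) + 86 = 1343

1343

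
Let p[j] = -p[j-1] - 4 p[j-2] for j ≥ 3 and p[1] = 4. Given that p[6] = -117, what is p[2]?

Let p[2] = y.
p[3] = -16 - y
p[4] = 16 - 3y
p[5] = 48 + 7y
p[6] = -112 + 5y
So -112 + 5y = -117, giving y = -1.

-1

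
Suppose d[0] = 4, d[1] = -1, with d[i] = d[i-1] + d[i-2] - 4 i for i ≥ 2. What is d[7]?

-245

d[2] = (-1) + 4 - 8 = -5
d[3] = (-5) + (-1) - 12 = -18
d[4] = (-18) + (-5) - 16 = -39
d[5] = (-39) + (-18) - 20 = -77
d[6] = (-77) + (-39) - 24 = -140
d[7] = (-140) + (-77) - 28 = -245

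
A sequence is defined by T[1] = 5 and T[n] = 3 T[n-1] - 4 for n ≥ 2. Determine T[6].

T[2] = 3·5 - 4 = 11
T[3] = 3·11 - 4 = 29
T[4] = 3·29 - 4 = 83
T[5] = 3·83 - 4 = 245
T[6] = 3·245 - 4 = 731

731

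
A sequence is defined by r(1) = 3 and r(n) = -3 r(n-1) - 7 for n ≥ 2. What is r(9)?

31163

r(2) = -3·3 - 7 = -16
r(3) = -3·(-16) - 7 = 41
r(4) = -3·41 - 7 = -130
r(5) = -3·(-130) - 7 = 383
r(6) = -3·383 - 7 = -1156
r(7) = -3·(-1156) - 7 = 3461
r(8) = -3·3461 - 7 = -10390
r(9) = -3·(-10390) - 7 = 31163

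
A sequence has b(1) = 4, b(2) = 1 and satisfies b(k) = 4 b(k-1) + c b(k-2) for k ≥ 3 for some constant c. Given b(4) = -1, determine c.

-1

b(3) = 4 + 4c
b(4) = 16 + 17c
So 16 + 17c = -1, giving c = -1.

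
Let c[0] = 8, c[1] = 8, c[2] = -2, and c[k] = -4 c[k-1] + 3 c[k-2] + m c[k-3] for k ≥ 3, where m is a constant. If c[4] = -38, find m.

-4

c[3] = 32 + 8m
c[4] = -134 - 24m
So -134 - 24m = -38, giving m = -4.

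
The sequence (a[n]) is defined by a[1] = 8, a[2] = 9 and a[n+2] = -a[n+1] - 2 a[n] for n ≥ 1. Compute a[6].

a[3] = -9 - 2·8 = -25
a[4] = -(-25) - 2·9 = 7
a[5] = -7 - 2·(-25) = 43
a[6] = -43 - 2·7 = -57

-57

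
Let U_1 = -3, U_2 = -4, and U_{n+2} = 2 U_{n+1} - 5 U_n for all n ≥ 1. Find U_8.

-226

U_3 = 2(-4) - 5(-3) = 7
U_4 = 2(7) - 5(-4) = 34
U_5 = 2(34) - 5(7) = 33
U_6 = 2(33) - 5(34) = -104
U_7 = 2(-104) - 5(33) = -373
U_8 = 2(-373) - 5(-104) = -226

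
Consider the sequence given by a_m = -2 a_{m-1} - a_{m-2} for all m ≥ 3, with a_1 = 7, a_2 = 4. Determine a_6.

48

a_3 = -2·4 - 7 = -15
a_4 = -2·(-15) - 4 = 26
a_5 = -2·26 - (-15) = -37
a_6 = -2·(-37) - 26 = 48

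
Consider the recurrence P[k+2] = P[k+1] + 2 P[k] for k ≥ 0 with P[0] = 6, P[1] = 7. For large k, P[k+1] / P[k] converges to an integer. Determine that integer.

2

The characteristic equation is r^2 - r - 2 = 0, which factors as (r - 2)(r + 1) = 0.
So the roots are 2 and -1. Since |2| > |-1| and the coefficient of 2^k is non-zero, the ratio tends to 2.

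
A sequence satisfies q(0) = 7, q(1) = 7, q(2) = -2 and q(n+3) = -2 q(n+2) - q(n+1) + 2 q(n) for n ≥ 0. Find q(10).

q(3) = -2·(-2) - 7 + 2·7 = 11
q(4) = -2·11 - (-2) + 2·7 = -6
q(5) = -2·(-6) - 11 + 2·(-2) = -3
q(6) = -2·(-3) - (-6) + 2·11 = 34
q(7) = -2·34 - (-3) + 2·(-6) = -77
q(8) = -2·(-77) - 34 + 2·(-3) = 114
q(9) = -2·114 - (-77) + 2·34 = -83
q(10) = -2·(-83) - 114 + 2·(-77) = -102

-102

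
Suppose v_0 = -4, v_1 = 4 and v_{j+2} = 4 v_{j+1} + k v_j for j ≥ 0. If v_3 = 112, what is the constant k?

v_2 = 16 - 4k
v_3 = 64 - 12k
So 64 - 12k = 112, giving k = -4.

-4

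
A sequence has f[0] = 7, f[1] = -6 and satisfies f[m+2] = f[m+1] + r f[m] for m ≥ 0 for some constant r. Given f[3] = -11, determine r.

f[2] = -6 + 7r
f[3] = -6 + r
So -6 + r = -11, giving r = -5.

-5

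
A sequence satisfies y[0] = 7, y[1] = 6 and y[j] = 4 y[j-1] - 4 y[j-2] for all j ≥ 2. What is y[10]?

y[2] = 4(6) - 4(7) = -4
y[3] = 4(-4) - 4(6) = -40
y[4] = 4(-40) - 4(-4) = -144
y[5] = 4(-144) - 4(-40) = -416
y[6] = 4(-416) - 4(-144) = -1088
y[7] = 4(-1088) - 4(-416) = -2688
y[8] = 4(-2688) - 4(-1088) = -6400
y[9] = 4(-6400) - 4(-2688) = -14848
y[10] = 4(-14848) - 4(-6400) = -33792

-33792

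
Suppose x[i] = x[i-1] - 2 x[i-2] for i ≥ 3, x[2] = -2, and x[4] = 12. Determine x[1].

Let x[1] = y.
x[3] = -2 - 2y
x[4] = 2 - 2y
So 2 - 2y = 12, giving y = -5.

-5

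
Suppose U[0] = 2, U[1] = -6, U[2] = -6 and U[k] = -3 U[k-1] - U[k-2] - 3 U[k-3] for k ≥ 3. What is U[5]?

90

U[3] = -3·(-6) - (-6) - 3·2 = 18
U[4] = -3·18 - (-6) - 3·(-6) = -30
U[5] = -3·(-30) - 18 - 3·(-6) = 90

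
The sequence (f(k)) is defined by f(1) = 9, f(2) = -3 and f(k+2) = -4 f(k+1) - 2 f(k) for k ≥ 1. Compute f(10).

50640

f(3) = -4·(-3) - 2·9 = -6
f(4) = -4·(-6) - 2·(-3) = 30
f(5) = -4·30 - 2·(-6) = -108
f(6) = -4·(-108) - 2·30 = 372
f(7) = -4·372 - 2·(-108) = -1272
f(8) = -4·(-1272) - 2·372 = 4344
f(9) = -4·4344 - 2·(-1272) = -14832
f(10) = -4·(-14832) - 2·4344 = 50640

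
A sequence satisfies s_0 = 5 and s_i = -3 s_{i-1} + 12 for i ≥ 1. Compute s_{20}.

The fixed point is 12/(1 + 3) = 3, so s_i - 3 = -3(s_{i-1} - 3).
Hence s_i = 2·(-3)^i + 3.
s_{20} = 2·(-3)^{20} + 3 = 2·3486784401 + 3 = 6973568805.

6973568805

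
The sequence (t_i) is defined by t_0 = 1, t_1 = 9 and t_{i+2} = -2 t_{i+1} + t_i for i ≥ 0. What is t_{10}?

t_2 = -2·9 + 1 = -17
t_3 = -2·(-17) + 9 = 43
t_4 = -2·43 + (-17) = -103
t_5 = -2·(-103) + 43 = 249
t_6 = -2·249 + (-103) = -601
t_7 = -2·(-601) + 249 = 1451
t_8 = -2·1451 + (-601) = -3503
t_9 = -2·(-3503) + 1451 = 8457
t_{10} = -2·8457 + (-3503) = -20417

-20417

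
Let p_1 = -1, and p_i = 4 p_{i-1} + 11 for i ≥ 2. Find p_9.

p_2 = 4*(-1) + 11 = 7
p_3 = 4*7 + 11 = 39
p_4 = 4*39 + 11 = 167
p_5 = 4*167 + 11 = 679
p_6 = 4*679 + 11 = 2727
p_7 = 4*2727 + 11 = 10919
p_8 = 4*10919 + 11 = 43687
p_9 = 4*43687 + 11 = 174759

174759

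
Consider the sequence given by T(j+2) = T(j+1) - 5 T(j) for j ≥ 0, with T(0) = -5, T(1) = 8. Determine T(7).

T(2) = 8 - 5·(-5) = 33
T(3) = 33 - 5·8 = -7
T(4) = (-7) - 5·33 = -172
T(5) = (-172) - 5·(-7) = -137
T(6) = (-137) - 5·(-172) = 723
T(7) = 723 - 5·(-137) = 1408

1408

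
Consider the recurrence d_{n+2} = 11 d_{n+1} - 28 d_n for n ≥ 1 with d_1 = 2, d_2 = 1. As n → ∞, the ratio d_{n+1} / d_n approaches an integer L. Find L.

7

The characteristic equation is r^2 - 11r + 28 = 0, which factors as (r - 7)(r - 4) = 0.
So the roots are 7 and 4. Since |7| > |4| and the coefficient of 7^n is non-zero, the ratio tends to 7.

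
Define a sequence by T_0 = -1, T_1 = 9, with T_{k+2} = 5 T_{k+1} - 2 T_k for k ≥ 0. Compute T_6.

T_2 = 5·9 - 2·(-1) = 47
T_3 = 5·47 - 2·9 = 217
T_4 = 5·217 - 2·47 = 991
T_5 = 5·991 - 2·217 = 4521
T_6 = 5·4521 - 2·991 = 20623

20623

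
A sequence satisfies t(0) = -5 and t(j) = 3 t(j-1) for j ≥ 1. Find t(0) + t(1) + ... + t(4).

t(1) = 3*(-5) = -15
t(2) = 3*(-15) = -45
t(3) = 3*(-45) = -135
t(4) = 3*(-135) = -405
Sum = (-5) + (-15) + (-45) + (-135) + (-405) = -605

-605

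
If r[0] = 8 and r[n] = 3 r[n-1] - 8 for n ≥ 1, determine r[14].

19131880

The fixed point is -8/(1 - 3) = 4, so r[n] - 4 = 3(r[n-1] - 4).
Hence r[n] = 4·3^n + 4.
r[14] = 4·3^{14} + 4 = 4·4782969 + 4 = 19131880.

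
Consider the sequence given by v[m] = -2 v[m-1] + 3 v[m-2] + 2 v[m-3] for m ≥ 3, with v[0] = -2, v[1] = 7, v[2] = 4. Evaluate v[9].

363

v[3] = -2*4 + 3*7 + 2*(-2) = 9
v[4] = -2*9 + 3*4 + 2*7 = 8
v[5] = -2*8 + 3*9 + 2*4 = 19
v[6] = -2*19 + 3*8 + 2*9 = 4
v[7] = -2*4 + 3*19 + 2*8 = 65
v[8] = -2*65 + 3*4 + 2*19 = -80
v[9] = -2*(-80) + 3*65 + 2*4 = 363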